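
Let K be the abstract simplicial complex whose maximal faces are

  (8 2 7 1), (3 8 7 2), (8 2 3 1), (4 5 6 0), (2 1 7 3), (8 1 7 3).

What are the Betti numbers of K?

b_0 = 2, b_1 = 0, b_2 = 0, b_3 = 1.

Fix the vertex order 0 < 1 < 2 < 3 < 4 < 5 < 6 < 7 < 8 and write every simplex with vertices in increasing order. Then dim K = 3 and the simplices of K are:

  0-simplices (9): [0], [1], [2], [3], [4], [5], [6], [7], [8]
  1-simplices (16): [0,4], [0,5], [0,6], [1,2], [1,3], [1,7], [1,8], [2,3], [2,7], [2,8], [3,7], [3,8], [4,5], [4,6], [5,6], [7,8]
  2-simplices (14): [0,4,5], [0,4,6], [0,5,6], [1,2,3], [1,2,7], [1,2,8], [1,3,7], [1,3,8], [1,7,8], [2,3,7], [2,3,8], [2,7,8], [3,7,8], [4,5,6]
  3-simplices (6): [0,4,5,6], [1,2,3,7], [1,2,3,8], [1,2,7,8], [1,3,7,8], [2,3,7,8]

Hence C_0 ≅ Z^9, C_1 ≅ Z^16, C_2 ≅ Z^14, C_3 ≅ Z^6.

∂_1: C_1 → C_0 sends each edge [p,q] (with p < q) to q − p. For instance
  ∂[4,6] = [6] − [4].
The resulting 9×16 matrix has rank 7, and its Smith normal form has invariant factors (1,1,1,1,1,1,1).

Boundary ∂_2: C_2 → C_1 sends each 2-simplex [p,q,r] to [q,r] − [p,r] + [p,q]. For instance
  ∂[1,2,8] = [2,8] − [1,8] + [1,2],
  ∂[3,7,8] = [7,8] − [3,8] + [3,7].
As a 16×14 matrix over Z this has rank 9, with invariant factors (1,1,1,1,1,1,1,1,1).

∂_3: C_3 → C_2 sends each 3-simplex σ to the alternating sum Σ_i (−1)^i (σ with its i-th vertex removed). For instance
  ∂[1,2,3,8] = [2,3,8] − [1,3,8] + [1,2,8] − [1,2,3],
  ∂[1,2,3,7] = [2,3,7] − [1,3,7] + [1,2,7] − [1,2,3].
This gives a 14×6 integer matrix of rank 5; reducing to Smith normal form yields diagonal entries (1,1,1,1,1).

Computing H_k = (kernel of ∂_k) / (image of ∂_{k+1}):

  H_0: rank C_0 − rank ∂_1 = 9 − 7 = 2, and the invariant factors of ∂_1 are all 1, so H_0 ≅ Z^2.
  H_1: rank ker ∂_1 − rank ∂_2 = (16 − 7) − 9 = 0, and the invariant factors of ∂_2 are all 1, so H_1 ≅ 0.
  H_2: rank ker ∂_2 − rank ∂_3 = (14 − 9) − 5 = 0, and the invariant factors of ∂_3 are all 1, so H_2 ≅ 0.
  H_3: rank ker ∂_3 − rank ∂_4 = (6 − 5) − 0 = 1, and there is no ∂_4, so H_3 ≅ Z.

As a check, the Euler characteristic is 9 − 16 + 14 − 6 = 1, which agrees with 2 − 0 + 0 − 1 = 1.
(K is a triangulation of the disjoint union of the 3-simplex and the 3-sphere S^3.)

Hence the Betti numbers are b_0 = 2, b_1 = 0, b_2 = 0, b_3 = 1.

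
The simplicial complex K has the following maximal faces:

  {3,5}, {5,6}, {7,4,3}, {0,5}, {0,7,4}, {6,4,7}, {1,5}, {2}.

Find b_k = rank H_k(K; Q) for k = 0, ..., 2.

b_0 = 2, b_1 = 2, b_2 = 0.

K has 8 vertices, 11 edges, 3 triangles.
rank ∂_0 = 0, rank ∂_1 = 6 ⇒ b_0 = 8 − 0 − 6 = 2; all invariant factors of ∂_1 are 1 so no torsion. So H_0 ≅ Z^2.
rank ∂_1 = 6, rank ∂_2 = 3 ⇒ b_1 = 11 − 6 − 3 = 2; all invariant factors of ∂_2 are 1 so no torsion. So H_1 ≅ Z^2.
rank ∂_2 = 3, rank ∂_3 = 0 ⇒ b_2 = 3 − 3 − 0 = 0. So H_2 ≅ 0.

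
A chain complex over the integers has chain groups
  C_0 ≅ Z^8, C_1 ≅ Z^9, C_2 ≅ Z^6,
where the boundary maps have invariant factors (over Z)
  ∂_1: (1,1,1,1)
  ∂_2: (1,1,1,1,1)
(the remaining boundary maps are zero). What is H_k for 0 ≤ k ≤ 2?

H_0 ≅ Z^4,  H_1 = 0,  H_2 ≅ Z.

H_0: b_0 = 8 − 0 − 4 = 4; torsion from ∂_1 factors > 1: none. So H_0 ≅ Z^4.
H_1: b_1 = 9 − 4 − 5 = 0; torsion from ∂_2 factors > 1: none. So H_1 ≅ 0.
H_2: b_2 = 6 − 5 − 0 = 1; torsion from ∂_3 factors > 1: none. So H_2 ≅ Z.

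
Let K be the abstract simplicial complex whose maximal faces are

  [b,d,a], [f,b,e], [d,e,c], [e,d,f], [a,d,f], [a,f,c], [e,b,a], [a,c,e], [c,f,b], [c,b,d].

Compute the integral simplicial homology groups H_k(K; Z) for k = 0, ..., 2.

H_0 = Z,  H_1 = Z/2,  H_2 = 0.

Fix the vertex order a < b < c < d < e < f and write every simplex with vertices in increasing order. Then dim K = 2 and the simplices of K are:

  0-simplices (6): a, b, c, d, e, f
  1-simplices (15): ab, ac, ad, ae, af, bc, bd, be, bf, cd, ce, cf, de, df, ef
  2-simplices (10): abd, abe, ace, acf, adf, bcd, bcf, bef, cde, def

giving chain groups C_0 ≅ Z^6, C_1 ≅ Z^15, C_2 ≅ Z^10.

The boundary map ∂_1: C_1 → C_0 sends each edge [p,q] (with p < q) to q − p.
The resulting 6×15 matrix has rank 5, and its Smith normal form has invariant factors (1,1,1,1,1).

Boundary ∂_2: C_2 → C_1 acts by ∂[p,q,r] = [q,r] − [p,r] + [p,q]. For instance
  ∂bef = ef − bf + be,
  ∂cde = de − ce + cd.
The resulting 15×10 matrix has rank 10, and its Smith normal form has invariant factors (1,1,1,1,1,1,1,1,1,2).

Reading off H_k = ker ∂_k / im ∂_{k+1}:

  H_0: rank C_0 − rank ∂_1 = 6 − 5 = 1, and the invariant factors of ∂_1 are all 1, so H_0 = Z.
  H_1: rank ker ∂_1 − rank ∂_2 = (15 − 5) − 10 = 0, and ∂_2 has invariant factor 2 > 1, so H_1 = Z/2.
  H_2: rank ker ∂_2 − rank ∂_3 = (10 − 10) − 0 = 0, and there is no ∂_3, so H_2 = 0.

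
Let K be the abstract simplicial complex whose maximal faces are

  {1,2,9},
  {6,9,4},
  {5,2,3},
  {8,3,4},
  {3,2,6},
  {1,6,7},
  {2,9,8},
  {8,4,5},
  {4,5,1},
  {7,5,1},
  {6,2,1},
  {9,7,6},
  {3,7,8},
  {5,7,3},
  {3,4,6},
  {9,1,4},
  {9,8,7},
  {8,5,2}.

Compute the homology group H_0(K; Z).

Take the total order 1 < 2 < 3 < 4 < 5 < 6 < 7 < 8 < 9 on the vertex set. Then K (dimension 2) consists of the simplices:

  0-simplices (9): [1], [2], [3], [4], [5], [6], [7], [8], [9]
  1-simplices (27): (27 of them)
  2-simplices (18): [1,2,6], [1,2,9], [1,4,5], [1,4,9], [1,5,7], [1,6,7], [2,3,5], [2,3,6], [2,5,8], [2,8,9], [3,4,6], [3,4,8], [3,5,7], [3,7,8], [4,5,8], [4,6,9], [6,7,9], [7,8,9]

Hence C_0 ≅ Z^9, C_1 ≅ Z^27, C_2 ≅ Z^18.

∂_1: C_1 → C_0 is given by ∂[p,q] = [q] − [p].
This gives a 9×27 integer matrix of rank 8; reducing to Smith normal form yields diagonal entries (1,1,1,1,1,1,1,1).

Boundary ∂_2: C_2 → C_1 maps a triangle to the signed sum of its edges. For instance
  ∂[1,5,7] = [5,7] − [1,7] + [1,5],
  ∂[1,4,5] = [4,5] − [1,5] + [1,4].
The resulting 27×18 matrix has rank 18, and its Smith normal form has invariant factors (1,1,1,1,1,1,1,1,1,1,1,1,1,1,1,1,1,2).

Computing H_k = (kernel of ∂_k) / (image of ∂_{k+1}):

  H_0: rank C_0 − rank ∂_1 = 9 − 8 = 1, and the invariant factors of ∂_1 are all 1, so H_0 ≅ Z.

H_0 ≅ Z.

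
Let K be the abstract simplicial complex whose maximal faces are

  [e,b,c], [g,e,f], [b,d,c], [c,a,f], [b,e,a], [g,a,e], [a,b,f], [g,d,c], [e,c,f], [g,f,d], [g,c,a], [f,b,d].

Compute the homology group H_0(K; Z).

H_0 ≅ Z.

Take the total order a < b < c < d < e < f < g on the vertex set. Then K (dimension 2) consists of the simplices:

  0-simplices (7): a, b, c, d, e, f, g
  1-simplices (18): ab, ac, ae, af, ag, bc, bd, be, bf, cd, ce, cf, cg, df, dg, ef, eg, fg
  2-simplices (12): abe, abf, acf, acg, aeg, bcd, bce, bdf, cdg, cef, dfg, efg

Hence C_0 ≅ Z^7, C_1 ≅ Z^18, C_2 ≅ Z^12.

Boundary ∂_1: C_1 → C_0 sends each edge [p,q] (with p < q) to q − p. For instance
  ∂ag = g − a.
The 7×18 boundary matrix has rank 6 and Smith normal form diag(1,1,1,1,1,1).

Boundary ∂_2: C_2 → C_1 maps a triangle to the signed sum of its edges. For instance
  ∂abe = be − ae + ab,
  ∂aeg = eg − ag + ae.
This gives a 18×12 integer matrix of rank 12; reducing to Smith normal form yields diagonal entries (1,1,1,1,1,1,1,1,1,1,1,2).

Reading off H_k = ker ∂_k / im ∂_{k+1}:

  H_0: rank C_0 − rank ∂_1 = 7 − 6 = 1, and the invariant factors of ∂_1 are all 1, so H_0 = Z.

(K is a triangulation of the real projective plane RP^2.)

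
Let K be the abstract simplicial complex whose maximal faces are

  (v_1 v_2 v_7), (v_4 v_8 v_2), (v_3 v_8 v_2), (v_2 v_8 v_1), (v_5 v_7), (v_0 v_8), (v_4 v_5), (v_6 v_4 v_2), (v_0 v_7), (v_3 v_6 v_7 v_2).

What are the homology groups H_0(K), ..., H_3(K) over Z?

H_0 ≅ Z,  H_1 ≅ Z^2,  H_2 = 0,  H_3 = 0.

Fix the vertex order v_0 < v_1 < v_2 < v_3 < v_4 < v_5 < v_6 < v_7 < v_8 and write every simplex with vertices in increasing order. Then dim K = 3 and the simplices of K are:

  0-simplices (9): [v_0], [v_1], [v_2], [v_3], [v_4], [v_5], [v_6], [v_7], [v_8]
  1-simplices (18): (18 of them)
  2-simplices (9): [v_1,v_2,v_7], [v_1,v_2,v_8], [v_2,v_3,v_6], [v_2,v_3,v_7], [v_2,v_3,v_8], [v_2,v_4,v_6], [v_2,v_4,v_8], [v_2,v_6,v_7], [v_3,v_6,v_7]
  3-simplices (1): [v_2,v_3,v_6,v_7]

giving chain groups C_0 ≅ Z^9, C_1 ≅ Z^18, C_2 ≅ Z^9, C_3 ≅ Z^1.

The boundary map ∂_1: C_1 → C_0 is given by ∂[p,q] = [q] − [p].
As a 9×18 matrix over Z this has rank 8, with invariant factors (1,1,1,1,1,1,1,1).

Boundary ∂_2: C_2 → C_1 sends each 2-simplex [p,q,r] to [q,r] − [p,r] + [p,q]. For instance
  ∂[v_1,v_2,v_8] = [v_2,v_8] − [v_1,v_8] + [v_1,v_2],
  ∂[v_2,v_6,v_7] = [v_6,v_7] − [v_2,v_7] + [v_2,v_6].
As a 18×9 matrix over Z this has rank 8, with invariant factors (1,1,1,1,1,1,1,1).

Boundary ∂_3: C_3 → C_2 sends each 3-simplex σ to the alternating sum Σ_i (−1)^i (σ with its i-th vertex removed). For instance
  ∂[v_2,v_3,v_6,v_7] = [v_3,v_6,v_7] − [v_2,v_6,v_7] + [v_2,v_3,v_7] − [v_2,v_3,v_6].
The 9×1 boundary matrix has rank 1 and Smith normal form diag(1).

Now H_k = ker ∂_k / im ∂_{k+1}, so:

  H_0: rank C_0 − rank ∂_1 = 9 − 8 = 1, and the invariant factors of ∂_1 are all 1, so H_0 = Z.
  H_1: rank ker ∂_1 − rank ∂_2 = (18 − 8) − 8 = 2, and the invariant factors of ∂_2 are all 1, so H_1 = Z^2.
  H_2: rank ker ∂_2 − rank ∂_3 = (9 − 8) − 1 = 0, and the invariant factors of ∂_3 are all 1, so H_2 = 0.
  H_3: rank ker ∂_3 − rank ∂_4 = (1 − 1) − 0 = 0, and there is no ∂_4, so H_3 = 0.

As a check, the Euler characteristic is 9 − 18 + 9 − 1 = -1, which agrees with 1 − 2 + 0 − 0 = -1.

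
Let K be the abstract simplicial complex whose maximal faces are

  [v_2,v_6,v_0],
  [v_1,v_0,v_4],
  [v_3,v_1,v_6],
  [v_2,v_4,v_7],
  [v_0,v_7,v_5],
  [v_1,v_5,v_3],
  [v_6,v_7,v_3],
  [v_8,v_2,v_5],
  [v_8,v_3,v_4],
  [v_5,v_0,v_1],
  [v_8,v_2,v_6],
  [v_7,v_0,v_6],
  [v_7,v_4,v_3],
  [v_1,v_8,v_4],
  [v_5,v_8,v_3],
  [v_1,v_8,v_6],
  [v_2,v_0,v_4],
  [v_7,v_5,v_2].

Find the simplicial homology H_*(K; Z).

Take the total order v_0 < v_1 < v_2 < v_3 < v_4 < v_5 < v_6 < v_7 < v_8 on the vertex set. Then K (dimension 2) consists of the simplices:

  0-simplices (9): [v_0], [v_1], [v_2], [v_3], [v_4], [v_5], [v_6], [v_7], [v_8]
  1-simplices (27): (27 of them)
  2-simplices (18): (18 of them)

so the chain groups are C_0 ≅ Z^9, C_1 ≅ Z^27, C_2 ≅ Z^18.

∂_1: C_1 → C_0 is given by ∂[p,q] = [q] − [p]. For instance
  ∂[v_0,v_5] = [v_5] − [v_0].
As a 9×27 matrix over Z this has rank 8, with invariant factors (1,1,1,1,1,1,1,1).

Boundary ∂_2: C_2 → C_1 maps a triangle to the signed sum of its edges. For instance
  ∂[v_2,v_6,v_8] = [v_6,v_8] − [v_2,v_8] + [v_2,v_6],
  ∂[v_3,v_4,v_7] = [v_4,v_7] − [v_3,v_7] + [v_3,v_4].
This gives a 27×18 integer matrix of rank 18; reducing to Smith normal form yields diagonal entries (1,1,1,1,1,1,1,1,1,1,1,1,1,1,1,1,1,2).

Reading off H_k = ker ∂_k / im ∂_{k+1}:

  H_0: rank C_0 − rank ∂_1 = 9 − 8 = 1, and the invariant factors of ∂_1 are all 1, so H_0 ≅ Z.
  H_1: rank ker ∂_1 − rank ∂_2 = (27 − 8) − 18 = 1, and ∂_2 has invariant factor 2 > 1, so H_1 ≅ Z ⊕ Z/2.
  H_2: rank ker ∂_2 − rank ∂_3 = (18 − 18) − 0 = 0, and there is no ∂_3, so H_2 ≅ 0.

(K is a triangulation of the Klein bottle.)

H_0 ≅ Z,  H_1 ≅ Z ⊕ Z/2,  H_2 = 0.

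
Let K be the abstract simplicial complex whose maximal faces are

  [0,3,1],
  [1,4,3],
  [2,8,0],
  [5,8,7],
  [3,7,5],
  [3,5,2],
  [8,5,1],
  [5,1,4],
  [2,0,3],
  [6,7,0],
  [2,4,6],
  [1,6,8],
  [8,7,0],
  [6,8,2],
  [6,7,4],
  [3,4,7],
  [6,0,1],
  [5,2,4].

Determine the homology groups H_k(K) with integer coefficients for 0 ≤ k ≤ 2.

K has 9 vertices, 27 edges, 18 triangles.
rank ∂_0 = 0, rank ∂_1 = 8 ⇒ b_0 = 9 − 0 − 8 = 1; all invariant factors of ∂_1 are 1 so no torsion. So H_0 ≅ Z.
rank ∂_1 = 8, rank ∂_2 = 18 ⇒ b_1 = 27 − 8 − 18 = 1; ∂_2 has invariant factor(s) [2] giving torsion. So H_1 ≅ Z ⊕ Z/2.
rank ∂_2 = 18, rank ∂_3 = 0 ⇒ b_2 = 18 − 18 − 0 = 0. So H_2 ≅ 0.

H_0 ≅ Z,  H_1 ≅ Z ⊕ Z/2,  H_2 = 0.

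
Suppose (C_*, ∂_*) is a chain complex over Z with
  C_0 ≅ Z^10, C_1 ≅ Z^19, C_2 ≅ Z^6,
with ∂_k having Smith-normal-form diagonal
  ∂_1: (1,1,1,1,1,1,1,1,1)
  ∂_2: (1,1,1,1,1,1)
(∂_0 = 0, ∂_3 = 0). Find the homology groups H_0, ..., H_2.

H_0 = Z,  H_1 = Z^4,  H_2 = 0.

H_0: b_0 = 10 − 0 − 9 = 1; torsion from ∂_1 factors > 1: none. So H_0 = Z.
H_1: b_1 = 19 − 9 − 6 = 4; torsion from ∂_2 factors > 1: none. So H_1 = Z^4.
H_2: b_2 = 6 − 6 − 0 = 0; torsion from ∂_3 factors > 1: none. So H_2 = 0.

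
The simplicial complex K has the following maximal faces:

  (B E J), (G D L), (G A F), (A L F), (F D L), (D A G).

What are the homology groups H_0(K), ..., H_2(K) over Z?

Order the vertices as A < B < D < E < F < G < J < L. Listing each simplex with vertices in this order, K has dimension 2 with simplices:

  0-simplices (8): A, B, D, E, F, G, J, L
  1-simplices (13): AD, AF, AG, AL, BE, BJ, DF, DG, DL, EJ, FG, FL, GL
  2-simplices (6): ADG, AFG, AFL, BEJ, DFL, DGL

Hence C_0 ≅ Z^8, C_1 ≅ Z^13, C_2 ≅ Z^6.

Boundary ∂_1: C_1 → C_0 maps an edge to its endpoints' difference, ∂[p,q] = q − p. For instance
  ∂AF = F − A.
As a 8×13 matrix over Z this has rank 6, with invariant factors (1,1,1,1,1,1).

The boundary map ∂_2: C_2 → C_1 maps a triangle to the signed sum of its edges. For instance
  ∂AFG = FG − AG + AF,
  ∂DFL = FL − DL + DF.
This gives a 13×6 integer matrix of rank 6; reducing to Smith normal form yields diagonal entries (1,1,1,1,1,1).

Now H_k = ker ∂_k / im ∂_{k+1}, so:

  H_0: rank C_0 − rank ∂_1 = 8 − 6 = 2, and the invariant factors of ∂_1 are all 1, so H_0 ≅ Z^2.
  H_1: rank ker ∂_1 − rank ∂_2 = (13 − 6) − 6 = 1, and the invariant factors of ∂_2 are all 1, so H_1 ≅ Z.
  H_2: rank ker ∂_2 − rank ∂_3 = (6 − 6) − 0 = 0, and there is no ∂_3, so H_2 ≅ 0.

As a check, the Euler characteristic is 8 − 13 + 6 = 1, which agrees with 2 − 1 + 0 = 1.
(K is a triangulation of the disjoint union of the 2-simplex and the Möbius band.)

H_0 ≅ Z^2,  H_1 ≅ Z,  H_2 = 0.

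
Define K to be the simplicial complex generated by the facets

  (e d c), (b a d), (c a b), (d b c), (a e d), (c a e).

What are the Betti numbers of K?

b_0 = 1, b_1 = 0, b_2 = 1.

K has 5 vertices, 9 edges, 6 triangles.
rank ∂_0 = 0, rank ∂_1 = 4 ⇒ b_0 = 5 − 0 − 4 = 1; all invariant factors of ∂_1 are 1 so no torsion. So H_0 ≅ Z.
rank ∂_1 = 4, rank ∂_2 = 5 ⇒ b_1 = 9 − 4 − 5 = 0; all invariant factors of ∂_2 are 1 so no torsion. So H_1 ≅ 0.
rank ∂_2 = 5, rank ∂_3 = 0 ⇒ b_2 = 6 − 5 − 0 = 1. So H_2 ≅ Z.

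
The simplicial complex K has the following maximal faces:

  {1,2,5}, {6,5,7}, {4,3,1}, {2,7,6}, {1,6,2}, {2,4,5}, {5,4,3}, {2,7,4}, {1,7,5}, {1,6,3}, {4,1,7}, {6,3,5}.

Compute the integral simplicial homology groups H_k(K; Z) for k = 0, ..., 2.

Fix the vertex order 1 < 2 < 3 < 4 < 5 < 6 < 7 and write every simplex with vertices in increasing order. Then dim K = 2 and the simplices of K are:

  0-simplices (7): [1], [2], [3], [4], [5], [6], [7]
  1-simplices (18): [1,2], [1,3], [1,4], [1,5], [1,6], [1,7], [2,4], [2,5], [2,6], [2,7], [3,4], [3,5], [3,6], [4,5], [4,7], [5,6], [5,7], [6,7]
  2-simplices (12): [1,2,5], [1,2,6], [1,3,4], [1,3,6], [1,4,7], [1,5,7], [2,4,5], [2,4,7], [2,6,7], [3,4,5], [3,5,6], [5,6,7]

so the chain groups are C_0 ≅ Z^7, C_1 ≅ Z^18, C_2 ≅ Z^12.

The boundary map ∂_1: C_1 → C_0 is given by ∂[p,q] = [q] − [p]. For instance
  ∂[2,4] = [4] − [2].
As a 7×18 matrix over Z this has rank 6, with invariant factors (1,1,1,1,1,1).

∂_2: C_2 → C_1 maps a triangle to the signed sum of its edges. For instance
  ∂[1,4,7] = [4,7] − [1,7] + [1,4],
  ∂[2,6,7] = [6,7] − [2,7] + [2,6].
The 18×12 boundary matrix has rank 12 and Smith normal form diag(1,1,1,1,1,1,1,1,1,1,1,2).

Computing H_k = (kernel of ∂_k) / (image of ∂_{k+1}):

  H_0: rank C_0 − rank ∂_1 = 7 − 6 = 1, and the invariant factors of ∂_1 are all 1, so H_0 ≅ Z.
  H_1: rank ker ∂_1 − rank ∂_2 = (18 − 6) − 12 = 0, and ∂_2 has invariant factor 2 > 1, so H_1 ≅ Z/2.
  H_2: rank ker ∂_2 − rank ∂_3 = (12 − 12) − 0 = 0, and there is no ∂_3, so H_2 ≅ 0.

H_0 = Z,  H_1 = Z/2,  H_2 = 0.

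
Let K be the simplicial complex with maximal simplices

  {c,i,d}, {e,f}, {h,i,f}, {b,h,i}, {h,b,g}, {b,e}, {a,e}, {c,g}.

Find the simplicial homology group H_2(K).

We work with the vertex ordering a < b < c < d < e < f < g < h < i. The simplices of K, each written with vertices in increasing order, are:

  0-simplices (9): a, b, c, d, e, f, g, h, i
  1-simplices (14): ae, be, bg, bh, bi, cd, cg, ci, di, ef, fh, fi, gh, hi
  2-simplices (4): bgh, bhi, cdi, fhi

Hence C_0 ≅ Z^9, C_1 ≅ Z^14, C_2 ≅ Z^4.

The boundary map ∂_1: C_1 → C_0 maps an edge to its endpoints' difference, ∂[p,q] = q − p. For instance
  ∂ci = i − c.
As a 9×14 matrix over Z this has rank 8, with invariant factors (1,1,1,1,1,1,1,1).

The boundary map ∂_2: C_2 → C_1 maps a triangle to the signed sum of its edges. For instance
  ∂bgh = gh − bh + bg,
  ∂bhi = hi − bi + bh.
This gives a 14×4 integer matrix of rank 4; reducing to Smith normal form yields diagonal entries (1,1,1,1).

Now H_k = ker ∂_k / im ∂_{k+1}, so:

  H_2: rank ker ∂_2 − rank ∂_3 = (4 − 4) − 0 = 0, and there is no ∂_3, so H_2 ≅ 0.

H_2 = 0.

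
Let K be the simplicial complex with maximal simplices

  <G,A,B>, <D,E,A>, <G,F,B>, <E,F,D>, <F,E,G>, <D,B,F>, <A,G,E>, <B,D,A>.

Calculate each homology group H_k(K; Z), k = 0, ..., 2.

H_0 = Z,  H_1 = 0,  H_2 = Z.

We work with the vertex ordering A < B < D < E < F < G. The simplices of K, each written with vertices in increasing order, are:

  0-simplices (6): A, B, D, E, F, G
  1-simplices (12): AB, AD, AE, AG, BD, BF, BG, DE, DF, EF, EG, FG
  2-simplices (8): ABD, ABG, ADE, AEG, BDF, BFG, DEF, EFG

giving chain groups C_0 ≅ Z^6, C_1 ≅ Z^12, C_2 ≅ Z^8.

∂_1: C_1 → C_0 maps an edge to its endpoints' difference, ∂[p,q] = q − p. For instance
  ∂AG = G − A.
The resulting 6×12 matrix has rank 5, and its Smith normal form has invariant factors (1,1,1,1,1).

Boundary ∂_2: C_2 → C_1 sends each 2-simplex [p,q,r] to [q,r] − [p,r] + [p,q]. For instance
  ∂AEG = EG − AG + AE,
  ∂DEF = EF − DF + DE.
As a 12×8 matrix over Z this has rank 7, with invariant factors (1,1,1,1,1,1,1).

Computing H_k = (kernel of ∂_k) / (image of ∂_{k+1}):

  H_0: rank C_0 − rank ∂_1 = 6 − 5 = 1, and the invariant factors of ∂_1 are all 1, so H_0 = Z.
  H_1: rank ker ∂_1 − rank ∂_2 = (12 − 5) − 7 = 0, and the invariant factors of ∂_2 are all 1, so H_1 = 0.
  H_2: rank ker ∂_2 − rank ∂_3 = (8 − 7) − 0 = 1, and there is no ∂_3, so H_2 = Z.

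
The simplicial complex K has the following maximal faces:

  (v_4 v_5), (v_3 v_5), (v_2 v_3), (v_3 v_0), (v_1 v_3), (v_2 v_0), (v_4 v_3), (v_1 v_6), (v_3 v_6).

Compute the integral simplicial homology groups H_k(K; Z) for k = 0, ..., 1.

Order the vertices as v_0 < v_1 < v_2 < v_3 < v_4 < v_5 < v_6. Listing each simplex with vertices in this order, K has dimension 1 with simplices:

  0-simplices (7): [v_0], [v_1], [v_2], [v_3], [v_4], [v_5], [v_6]
  1-simplices (9): [v_0,v_2], [v_0,v_3], [v_1,v_3], [v_1,v_6], [v_2,v_3], [v_3,v_4], [v_3,v_5], [v_3,v_6], [v_4,v_5]

so the chain groups are C_0 ≅ Z^7, C_1 ≅ Z^9.

The boundary map ∂_1: C_1 → C_0 maps an edge to its endpoints' difference, ∂[p,q] = q − p.
As a 7×9 matrix over Z this has rank 6, with invariant factors (1,1,1,1,1,1).

From H_k ≅ ker(∂_k) / im(∂_{k+1}) we obtain:

  H_0: rank C_0 − rank ∂_1 = 7 − 6 = 1, and the invariant factors of ∂_1 are all 1, so H_0 = Z.
  H_1: rank ker ∂_1 − rank ∂_2 = (9 − 6) − 0 = 3, and there is no ∂_2, so H_1 = Z^3.

(K is a triangulation of a wedge of 3 circles.)

H_0 ≅ Z,  H_1 ≅ Z^3.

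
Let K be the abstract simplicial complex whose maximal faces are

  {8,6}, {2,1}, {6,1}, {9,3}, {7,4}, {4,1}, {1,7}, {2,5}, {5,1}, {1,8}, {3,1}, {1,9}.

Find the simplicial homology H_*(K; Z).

We work with the vertex ordering 1 < 2 < 3 < 4 < 5 < 6 < 7 < 8 < 9. The simplices of K, each written with vertices in increasing order, are:

  0-simplices (9): [1], [2], [3], [4], [5], [6], [7], [8], [9]
  1-simplices (12): [1,2], [1,3], [1,4], [1,5], [1,6], [1,7], [1,8], [1,9], [2,5], [3,9], [4,7], [6,8]

Hence C_0 ≅ Z^9, C_1 ≅ Z^12.

Boundary ∂_1: C_1 → C_0 sends each edge [p,q] (with p < q) to q − p. For instance
  ∂[3,9] = [9] − [3].
As a 9×12 matrix over Z this has rank 8, with invariant factors (1,1,1,1,1,1,1,1).

From H_k ≅ ker(∂_k) / im(∂_{k+1}) we obtain:

  H_0: rank C_0 − rank ∂_1 = 9 − 8 = 1, and the invariant factors of ∂_1 are all 1, so H_0 ≅ Z.
  H_1: rank ker ∂_1 − rank ∂_2 = (12 − 8) − 0 = 4, and there is no ∂_2, so H_1 ≅ Z^4.

(K is a triangulation of a wedge of 4 circles.)

H_0 = Z,  H_1 = Z^4.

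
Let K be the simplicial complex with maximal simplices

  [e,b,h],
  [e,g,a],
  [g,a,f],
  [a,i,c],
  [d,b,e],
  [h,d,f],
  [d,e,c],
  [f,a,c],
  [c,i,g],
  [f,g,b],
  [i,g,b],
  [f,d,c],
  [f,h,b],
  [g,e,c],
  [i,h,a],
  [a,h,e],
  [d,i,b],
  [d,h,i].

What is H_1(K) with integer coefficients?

H_1 ≅ Z × Z/2.

Order the vertices as a < b < c < d < e < f < g < h < i. Listing each simplex with vertices in this order, K has dimension 2 with simplices:

  0-simplices (9): a, b, c, d, e, f, g, h, i
  1-simplices (27): ac, ae, af, ag, ah, ai, bd, be, bf, bg, bh, bi, cd, ce, cf, cg, ci, de, df, dh, di, eg, eh, fg, fh, gi, hi
  2-simplices (18): acf, aci, aeg, aeh, afg, ahi, bde, bdi, beh, bfg, bfh, bgi, cde, cdf, ceg, cgi, dfh, dhi

giving chain groups C_0 ≅ Z^9, C_1 ≅ Z^27, C_2 ≅ Z^18.

∂_1: C_1 → C_0 is given by ∂[p,q] = [q] − [p]. For instance
  ∂cg = g − c.
The 9×27 boundary matrix has rank 8 and Smith normal form diag(1,1,1,1,1,1,1,1).

∂_2: C_2 → C_1 sends each 2-simplex [p,q,r] to [q,r] − [p,r] + [p,q]. For instance
  ∂beh = eh − bh + be,
  ∂ceg = eg − cg + ce.
As a 27×18 matrix over Z this has rank 18, with invariant factors (1,1,1,1,1,1,1,1,1,1,1,1,1,1,1,1,1,2).

Reading off H_k = ker ∂_k / im ∂_{k+1}:

  H_1: rank ker ∂_1 − rank ∂_2 = (27 − 8) − 18 = 1, and ∂_2 has invariant factor 2 > 1, so H_1 = Z × Z/2.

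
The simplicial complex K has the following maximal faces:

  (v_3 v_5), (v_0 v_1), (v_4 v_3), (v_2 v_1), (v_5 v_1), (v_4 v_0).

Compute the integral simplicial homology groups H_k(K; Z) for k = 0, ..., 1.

We work with the vertex ordering v_0 < v_1 < v_2 < v_3 < v_4 < v_5. The simplices of K, each written with vertices in increasing order, are:

  0-simplices (6): [v_0], [v_1], [v_2], [v_3], [v_4], [v_5]
  1-simplices (6): [v_0,v_1], [v_0,v_4], [v_1,v_2], [v_1,v_5], [v_3,v_4], [v_3,v_5]

giving chain groups C_0 ≅ Z^6, C_1 ≅ Z^6.

∂_1: C_1 → C_0 is given by ∂[p,q] = [q] − [p]. For instance
  ∂[v_1,v_5] = [v_5] − [v_1].
The 6×6 boundary matrix has rank 5 and Smith normal form diag(1,1,1,1,1).

Computing H_k = (kernel of ∂_k) / (image of ∂_{k+1}):

  H_0: rank C_0 − rank ∂_1 = 6 − 5 = 1, and the invariant factors of ∂_1 are all 1, so H_0 ≅ Z.
  H_1: rank ker ∂_1 − rank ∂_2 = (6 − 5) − 0 = 1, and there is no ∂_2, so H_1 ≅ Z.

As a check, the Euler characteristic is 6 − 6 = 0, which agrees with 1 − 1 = 0.

H_0 ≅ Z,  H_1 ≅ Z.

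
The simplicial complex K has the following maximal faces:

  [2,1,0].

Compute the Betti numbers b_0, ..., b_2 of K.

b_0 = 1, b_1 = 0, b_2 = 0.

We work with the vertex ordering 0 < 1 < 2. The simplices of K, each written with vertices in increasing order, are:

  0-simplices (3): [0], [1], [2]
  1-simplices (3): [0,1], [0,2], [1,2]
  2-simplices (1): [0,1,2]

giving chain groups C_0 ≅ Z^3, C_1 ≅ Z^3, C_2 ≅ Z^1.

Boundary ∂_1: C_1 → C_0 is given by ∂[p,q] = [q] − [p]. For instance
  ∂[1,2] = [2] − [1].
The 3×3 boundary matrix has rank 2 and Smith normal form diag(1,1).

Boundary ∂_2: C_2 → C_1 maps a triangle to the signed sum of its edges. For instance
  ∂[0,1,2] = [1,2] − [0,2] + [0,1].
This gives a 3×1 integer matrix of rank 1; reducing to Smith normal form yields diagonal entries (1).

Computing H_k = (kernel of ∂_k) / (image of ∂_{k+1}):

  H_0: rank C_0 − rank ∂_1 = 3 − 2 = 1, and the invariant factors of ∂_1 are all 1, so H_0 = Z.
  H_1: rank ker ∂_1 − rank ∂_2 = (3 − 2) − 1 = 0, and the invariant factors of ∂_2 are all 1, so H_1 = 0.
  H_2: rank ker ∂_2 − rank ∂_3 = (1 − 1) − 0 = 0, and there is no ∂_3, so H_2 = 0.

Hence the Betti numbers are b_0 = 1, b_1 = 0, b_2 = 0.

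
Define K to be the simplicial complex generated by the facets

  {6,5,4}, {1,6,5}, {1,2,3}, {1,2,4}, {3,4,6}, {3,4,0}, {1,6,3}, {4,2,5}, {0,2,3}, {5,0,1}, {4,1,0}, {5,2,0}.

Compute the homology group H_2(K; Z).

H_2 ≅ 0.

Order the vertices as 0 < 1 < 2 < 3 < 4 < 5 < 6. Listing each simplex with vertices in this order, K has dimension 2 with simplices:

  0-simplices (7): [0], [1], [2], [3], [4], [5], [6]
  1-simplices (18): [0,1], [0,2], [0,3], [0,4], [0,5], [1,2], [1,3], [1,4], [1,5], [1,6], [2,3], [2,4], [2,5], [3,4], [3,6], [4,5], [4,6], [5,6]
  2-simplices (12): [0,1,4], [0,1,5], [0,2,3], [0,2,5], [0,3,4], [1,2,3], [1,2,4], [1,3,6], [1,5,6], [2,4,5], [3,4,6], [4,5,6]

giving chain groups C_0 ≅ Z^7, C_1 ≅ Z^18, C_2 ≅ Z^12.

Boundary ∂_1: C_1 → C_0 sends each edge [p,q] (with p < q) to q − p.
As a 7×18 matrix over Z this has rank 6, with invariant factors (1,1,1,1,1,1).

The boundary map ∂_2: C_2 → C_1 acts by ∂[p,q,r] = [q,r] − [p,r] + [p,q]. For instance
  ∂[0,2,3] = [2,3] − [0,3] + [0,2],
  ∂[1,3,6] = [3,6] − [1,6] + [1,3].
The resulting 18×12 matrix has rank 12, and its Smith normal form has invariant factors (1,1,1,1,1,1,1,1,1,1,1,2).

Now H_k = ker ∂_k / im ∂_{k+1}, so:

  H_2: rank ker ∂_2 − rank ∂_3 = (12 − 12) − 0 = 0, and there is no ∂_3, so H_2 ≅ 0.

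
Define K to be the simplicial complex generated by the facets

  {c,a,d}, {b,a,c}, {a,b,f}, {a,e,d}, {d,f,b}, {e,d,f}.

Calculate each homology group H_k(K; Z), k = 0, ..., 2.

We work with the vertex ordering a < b < c < d < e < f. The simplices of K, each written with vertices in increasing order, are:

  0-simplices (6): a, b, c, d, e, f
  1-simplices (12): ab, ac, ad, ae, af, bc, bd, bf, cd, de, df, ef
  2-simplices (6): abc, abf, acd, ade, bdf, def

so the chain groups are C_0 ≅ Z^6, C_1 ≅ Z^12, C_2 ≅ Z^6.

Boundary ∂_1: C_1 → C_0 maps an edge to its endpoints' difference, ∂[p,q] = q − p.
The resulting 6×12 matrix has rank 5, and its Smith normal form has invariant factors (1,1,1,1,1).

∂_2: C_2 → C_1 acts by ∂[p,q,r] = [q,r] − [p,r] + [p,q]. For instance
  ∂abc = bc − ac + ab,
  ∂bdf = df − bf + bd.
The resulting 12×6 matrix has rank 6, and its Smith normal form has invariant factors (1,1,1,1,1,1).

Computing H_k = (kernel of ∂_k) / (image of ∂_{k+1}):

  H_0: rank C_0 − rank ∂_1 = 6 − 5 = 1, and the invariant factors of ∂_1 are all 1, so H_0 ≅ Z.
  H_1: rank ker ∂_1 − rank ∂_2 = (12 − 5) − 6 = 1, and the invariant factors of ∂_2 are all 1, so H_1 ≅ Z.
  H_2: rank ker ∂_2 − rank ∂_3 = (6 − 6) − 0 = 0, and there is no ∂_3, so H_2 ≅ 0.

H_0 = Z,  H_1 = Z,  H_2 = 0.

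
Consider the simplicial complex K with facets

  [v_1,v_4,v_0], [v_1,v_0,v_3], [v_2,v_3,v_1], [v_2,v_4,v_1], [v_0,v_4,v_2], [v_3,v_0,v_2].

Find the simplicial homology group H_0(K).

We work with the vertex ordering v_0 < v_1 < v_2 < v_3 < v_4. The simplices of K, each written with vertices in increasing order, are:

  0-simplices (5): [v_0], [v_1], [v_2], [v_3], [v_4]
  1-simplices (9): [v_0,v_1], [v_0,v_2], [v_0,v_3], [v_0,v_4], [v_1,v_2], [v_1,v_3], [v_1,v_4], [v_2,v_3], [v_2,v_4]
  2-simplices (6): [v_0,v_1,v_3], [v_0,v_1,v_4], [v_0,v_2,v_3], [v_0,v_2,v_4], [v_1,v_2,v_3], [v_1,v_2,v_4]

so the chain groups are C_0 ≅ Z^5, C_1 ≅ Z^9, C_2 ≅ Z^6.

The boundary map ∂_1: C_1 → C_0 is given by ∂[p,q] = [q] − [p]. For instance
  ∂[v_1,v_3] = [v_3] − [v_1].
The resulting 5×9 matrix has rank 4, and its Smith normal form has invariant factors (1,1,1,1).

∂_2: C_2 → C_1 maps a triangle to the signed sum of its edges. For instance
  ∂[v_0,v_1,v_4] = [v_1,v_4] − [v_0,v_4] + [v_0,v_1],
  ∂[v_0,v_2,v_3] = [v_2,v_3] − [v_0,v_3] + [v_0,v_2].
This gives a 9×6 integer matrix of rank 5; reducing to Smith normal form yields diagonal entries (1,1,1,1,1).

Computing H_k = (kernel of ∂_k) / (image of ∂_{k+1}):

  H_0: rank C_0 − rank ∂_1 = 5 − 4 = 1, and the invariant factors of ∂_1 are all 1, so H_0 = Z.

H_0 ≅ Z.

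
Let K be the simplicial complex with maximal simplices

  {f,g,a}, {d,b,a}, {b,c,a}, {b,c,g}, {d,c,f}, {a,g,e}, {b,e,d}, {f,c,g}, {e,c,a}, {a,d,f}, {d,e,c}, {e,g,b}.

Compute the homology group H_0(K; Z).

H_0 = Z.

Fix the vertex order a < b < c < d < e < f < g and write every simplex with vertices in increasing order. Then dim K = 2 and the simplices of K are:

  0-simplices (7): a, b, c, d, e, f, g
  1-simplices (18): ab, ac, ad, ae, af, ag, bc, bd, be, bg, cd, ce, cf, cg, de, df, eg, fg
  2-simplices (12): abc, abd, ace, adf, aeg, afg, bcg, bde, beg, cde, cdf, cfg

so the chain groups are C_0 ≅ Z^7, C_1 ≅ Z^18, C_2 ≅ Z^12.

The boundary map ∂_1: C_1 → C_0 is given by ∂[p,q] = [q] − [p]. For instance
  ∂ad = d − a.
The resulting 7×18 matrix has rank 6, and its Smith normal form has invariant factors (1,1,1,1,1,1).

The boundary map ∂_2: C_2 → C_1 maps a triangle to the signed sum of its edges. For instance
  ∂afg = fg − ag + af,
  ∂cdf = df − cf + cd.
As a 18×12 matrix over Z this has rank 12, with invariant factors (1,1,1,1,1,1,1,1,1,1,1,2).

Now H_k = ker ∂_k / im ∂_{k+1}, so:

  H_0: rank C_0 − rank ∂_1 = 7 − 6 = 1, and the invariant factors of ∂_1 are all 1, so H_0 ≅ Z.

(K is a triangulation of the real projective plane RP^2.)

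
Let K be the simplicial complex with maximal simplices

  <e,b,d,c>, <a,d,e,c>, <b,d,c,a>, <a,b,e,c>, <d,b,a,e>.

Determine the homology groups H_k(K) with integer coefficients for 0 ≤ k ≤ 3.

H_0 ≅ Z,  H_1 = 0,  H_2 = 0,  H_3 ≅ Z.

We work with the vertex ordering a < b < c < d < e. The simplices of K, each written with vertices in increasing order, are:

  0-simplices (5): a, b, c, d, e
  1-simplices (10): ab, ac, ad, ae, bc, bd, be, cd, ce, de
  2-simplices (10): abc, abd, abe, acd, ace, ade, bcd, bce, bde, cde
  3-simplices (5): abcd, abce, abde, acde, bcde

giving chain groups C_0 ≅ Z^5, C_1 ≅ Z^10, C_2 ≅ Z^10, C_3 ≅ Z^5.

∂_1: C_1 → C_0 maps an edge to its endpoints' difference, ∂[p,q] = q − p. For instance
  ∂de = e − d.
This gives a 5×10 integer matrix of rank 4; reducing to Smith normal form yields diagonal entries (1,1,1,1).

Boundary ∂_2: C_2 → C_1 sends each 2-simplex [p,q,r] to [q,r] − [p,r] + [p,q]. For instance
  ∂abe = be − ae + ab,
  ∂bde = de − be + bd.
The resulting 10×10 matrix has rank 6, and its Smith normal form has invariant factors (1,1,1,1,1,1).

Boundary ∂_3: C_3 → C_2 sends each 3-simplex σ to the alternating sum Σ_i (−1)^i (σ with its i-th vertex removed). For instance
  ∂bcde = cde − bde + bce − bcd,
  ∂abce = bce − ace + abe − abc.
This gives a 10×5 integer matrix of rank 4; reducing to Smith normal form yields diagonal entries (1,1,1,1).

Computing H_k = (kernel of ∂_k) / (image of ∂_{k+1}):

  H_0: rank C_0 − rank ∂_1 = 5 − 4 = 1, and the invariant factors of ∂_1 are all 1, so H_0 ≅ Z.
  H_1: rank ker ∂_1 − rank ∂_2 = (10 − 4) − 6 = 0, and the invariant factors of ∂_2 are all 1, so H_1 ≅ 0.
  H_2: rank ker ∂_2 − rank ∂_3 = (10 − 6) − 4 = 0, and the invariant factors of ∂_3 are all 1, so H_2 ≅ 0.
  H_3: rank ker ∂_3 − rank ∂_4 = (5 − 4) − 0 = 1, and there is no ∂_4, so H_3 ≅ Z.

As a check, the Euler characteristic is 5 − 10 + 10 − 5 = 0, which agrees with 1 − 0 + 0 − 1 = 0.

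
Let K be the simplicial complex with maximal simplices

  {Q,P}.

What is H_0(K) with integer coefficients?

H_0 = Z.

Fix the vertex order P < Q and write every simplex with vertices in increasing order. Then dim K = 1 and the simplices of K are:

  0-simplices (2): P, Q
  1-simplices (1): PQ

so the chain groups are C_0 ≅ Z^2, C_1 ≅ Z^1.

∂_1: C_1 → C_0 sends each edge [p,q] (with p < q) to q − p.
This gives a 2×1 integer matrix of rank 1; reducing to Smith normal form yields diagonal entries (1).

Now H_k = ker ∂_k / im ∂_{k+1}, so:

  H_0: rank C_0 − rank ∂_1 = 2 − 1 = 1, and the invariant factors of ∂_1 are all 1, so H_0 = Z.

(K is a triangulation of the 1-simplex.)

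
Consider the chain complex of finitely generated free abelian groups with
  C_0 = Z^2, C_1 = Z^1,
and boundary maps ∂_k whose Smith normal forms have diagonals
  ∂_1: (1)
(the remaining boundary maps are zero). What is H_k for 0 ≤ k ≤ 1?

H_0 = Z,  H_1 = 0.

H_0: b_0 = 2 − 0 − 1 = 1; torsion from ∂_1 factors > 1: none. So H_0 = Z.
H_1: b_1 = 1 − 1 − 0 = 0; torsion from ∂_2 factors > 1: none. So H_1 = 0.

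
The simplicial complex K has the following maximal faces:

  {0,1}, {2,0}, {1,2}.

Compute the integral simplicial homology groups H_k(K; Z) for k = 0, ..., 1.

Fix the vertex order 0 < 1 < 2 and write every simplex with vertices in increasing order. Then dim K = 1 and the simplices of K are:

  0-simplices (3): [0], [1], [2]
  1-simplices (3): [0,1], [0,2], [1,2]

so the chain groups are C_0 ≅ Z^3, C_1 ≅ Z^3.

∂_1: C_1 → C_0 is given by ∂[p,q] = [q] − [p]. For instance
  ∂[1,2] = [2] − [1].
The 3×3 boundary matrix has rank 2 and Smith normal form diag(1,1).

Reading off H_k = ker ∂_k / im ∂_{k+1}:

  H_0: rank C_0 − rank ∂_1 = 3 − 2 = 1, and the invariant factors of ∂_1 are all 1, so H_0 = Z.
  H_1: rank ker ∂_1 − rank ∂_2 = (3 − 2) − 0 = 1, and there is no ∂_2, so H_1 = Z.

H_0 = Z,  H_1 = Z.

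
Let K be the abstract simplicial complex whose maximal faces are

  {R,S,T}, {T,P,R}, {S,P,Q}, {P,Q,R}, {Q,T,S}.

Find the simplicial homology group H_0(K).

H_0 = Z.

K has 5 vertices, 10 edges, 5 triangles.
rank ∂_0 = 0, rank ∂_1 = 4 ⇒ b_0 = 5 − 0 − 4 = 1; all invariant factors of ∂_1 are 1 so no torsion. So H_0 ≅ Z.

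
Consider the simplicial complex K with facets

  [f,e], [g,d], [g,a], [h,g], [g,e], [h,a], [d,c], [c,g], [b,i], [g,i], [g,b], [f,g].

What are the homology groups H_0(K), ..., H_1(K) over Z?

K has 9 vertices, 12 edges.
rank ∂_0 = 0, rank ∂_1 = 8 ⇒ b_0 = 9 − 0 − 8 = 1; all invariant factors of ∂_1 are 1 so no torsion. So H_0 ≅ Z.
rank ∂_1 = 8, rank ∂_2 = 0 ⇒ b_1 = 12 − 8 − 0 = 4. So H_1 ≅ Z^4.

H_0 ≅ Z,  H_1 ≅ Z^4.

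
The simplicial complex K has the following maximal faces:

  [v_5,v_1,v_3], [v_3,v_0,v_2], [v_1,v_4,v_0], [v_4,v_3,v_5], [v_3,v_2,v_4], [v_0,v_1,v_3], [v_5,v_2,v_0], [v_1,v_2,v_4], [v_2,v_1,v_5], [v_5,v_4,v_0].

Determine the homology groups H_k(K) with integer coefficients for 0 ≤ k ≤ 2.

K has 6 vertices, 15 edges, 10 triangles.
rank ∂_0 = 0, rank ∂_1 = 5 ⇒ b_0 = 6 − 0 − 5 = 1; all invariant factors of ∂_1 are 1 so no torsion. So H_0 = Z.
rank ∂_1 = 5, rank ∂_2 = 10 ⇒ b_1 = 15 − 5 − 10 = 0; ∂_2 has invariant factor(s) [2] giving torsion. So H_1 = Z/2.
rank ∂_2 = 10, rank ∂_3 = 0 ⇒ b_2 = 10 − 10 − 0 = 0. So H_2 = 0.

H_0 ≅ Z,  H_1 ≅ Z/2,  H_2 = 0.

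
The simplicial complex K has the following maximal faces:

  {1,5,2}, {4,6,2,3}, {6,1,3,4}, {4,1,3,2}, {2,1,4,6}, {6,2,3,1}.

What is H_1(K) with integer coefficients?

Take the total order 1 < 2 < 3 < 4 < 5 < 6 on the vertex set. Then K (dimension 3) consists of the simplices:

  0-simplices (6): [1], [2], [3], [4], [5], [6]
  1-simplices (12): [1,2], [1,3], [1,4], [1,5], [1,6], [2,3], [2,4], [2,5], [2,6], [3,4], [3,6], [4,6]
  2-simplices (11): [1,2,3], [1,2,4], [1,2,5], [1,2,6], [1,3,4], [1,3,6], [1,4,6], [2,3,4], [2,3,6], [2,4,6], [3,4,6]
  3-simplices (5): [1,2,3,4], [1,2,3,6], [1,2,4,6], [1,3,4,6], [2,3,4,6]

giving chain groups C_0 ≅ Z^6, C_1 ≅ Z^12, C_2 ≅ Z^11, C_3 ≅ Z^5.

Boundary ∂_1: C_1 → C_0 is given by ∂[p,q] = [q] − [p]. For instance
  ∂[4,6] = [6] − [4].
As a 6×12 matrix over Z this has rank 5, with invariant factors (1,1,1,1,1).

The boundary map ∂_2: C_2 → C_1 acts by ∂[p,q,r] = [q,r] − [p,r] + [p,q]. For instance
  ∂[2,3,6] = [3,6] − [2,6] + [2,3],
  ∂[1,4,6] = [4,6] − [1,6] + [1,4].
The resulting 12×11 matrix has rank 7, and its Smith normal form has invariant factors (1,1,1,1,1,1,1).

∂_3: C_3 → C_2 sends each 3-simplex σ to the alternating sum Σ_i (−1)^i (σ with its i-th vertex removed). For instance
  ∂[1,2,4,6] = [2,4,6] − [1,4,6] + [1,2,6] − [1,2,4],
  ∂[1,2,3,4] = [2,3,4] − [1,3,4] + [1,2,4] − [1,2,3].
The 11×5 boundary matrix has rank 4 and Smith normal form diag(1,1,1,1).

Reading off H_k = ker ∂_k / im ∂_{k+1}:

  H_1: rank ker ∂_1 − rank ∂_2 = (12 − 5) − 7 = 0, and the invariant factors of ∂_2 are all 1, so H_1 ≅ 0.

H_1 = 0.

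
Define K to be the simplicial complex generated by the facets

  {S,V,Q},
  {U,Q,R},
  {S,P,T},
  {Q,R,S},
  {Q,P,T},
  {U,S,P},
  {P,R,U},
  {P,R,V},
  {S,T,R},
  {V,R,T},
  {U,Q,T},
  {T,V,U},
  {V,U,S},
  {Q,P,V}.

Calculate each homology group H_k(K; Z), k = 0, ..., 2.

H_0 = Z,  H_1 = Z^2,  H_2 = Z.

Fix the vertex order P < Q < R < S < T < U < V and write every simplex with vertices in increasing order. Then dim K = 2 and the simplices of K are:

  0-simplices (7): P, Q, R, S, T, U, V
  1-simplices (21): PQ, PR, PS, PT, PU, PV, QR, QS, QT, QU, QV, RS, RT, RU, RV, ST, SU, SV, TU, TV, UV
  2-simplices (14): PQT, PQV, PRU, PRV, PST, PSU, QRS, QRU, QSV, QTU, RST, RTV, SUV, TUV

so the chain groups are C_0 ≅ Z^7, C_1 ≅ Z^21, C_2 ≅ Z^14.

∂_1: C_1 → C_0 is given by ∂[p,q] = [q] − [p]. For instance
  ∂UV = V − U.
The resulting 7×21 matrix has rank 6, and its Smith normal form has invariant factors (1,1,1,1,1,1).

∂_2: C_2 → C_1 sends each 2-simplex [p,q,r] to [q,r] − [p,r] + [p,q]. For instance
  ∂QRS = RS − QS + QR,
  ∂PRU = RU − PU + PR.
The resulting 21×14 matrix has rank 13, and its Smith normal form has invariant factors (1,1,1,1,1,1,1,1,1,1,1,1,1).

Computing H_k = (kernel of ∂_k) / (image of ∂_{k+1}):

  H_0: rank C_0 − rank ∂_1 = 7 − 6 = 1, and the invariant factors of ∂_1 are all 1, so H_0 ≅ Z.
  H_1: rank ker ∂_1 − rank ∂_2 = (21 − 6) − 13 = 2, and the invariant factors of ∂_2 are all 1, so H_1 ≅ Z^2.
  H_2: rank ker ∂_2 − rank ∂_3 = (14 − 13) − 0 = 1, and there is no ∂_3, so H_2 ≅ Z.

As a check, the Euler characteristic is 7 − 21 + 14 = 0, which agrees with 1 − 2 + 1 = 0.
(K is a triangulation of the torus T^2.)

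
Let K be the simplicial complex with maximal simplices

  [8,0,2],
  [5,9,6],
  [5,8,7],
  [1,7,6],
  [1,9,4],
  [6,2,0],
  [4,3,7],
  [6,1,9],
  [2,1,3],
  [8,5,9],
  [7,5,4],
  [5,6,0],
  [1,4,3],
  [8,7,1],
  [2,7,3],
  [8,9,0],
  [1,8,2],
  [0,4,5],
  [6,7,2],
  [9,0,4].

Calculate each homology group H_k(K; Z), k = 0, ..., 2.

H_0 ≅ Z,  H_1 ≅ Z ⊕ Z/2,  H_2 = 0.

Take the total order 0 < 1 < 2 < 3 < 4 < 5 < 6 < 7 < 8 < 9 on the vertex set. Then K (dimension 2) consists of the simplices:

  0-simplices (10): [0], [1], [2], [3], [4], [5], [6], [7], [8], [9]
  1-simplices (30): (30 of them)
  2-simplices (20): (20 of them)

so the chain groups are C_0 ≅ Z^10, C_1 ≅ Z^30, C_2 ≅ Z^20.

The boundary map ∂_1: C_1 → C_0 sends each edge [p,q] (with p < q) to q − p. For instance
  ∂[2,6] = [6] − [2].
The resulting 10×30 matrix has rank 9, and its Smith normal form has invariant factors (1,1,1,1,1,1,1,1,1).

∂_2: C_2 → C_1 sends each 2-simplex [p,q,r] to [q,r] − [p,r] + [p,q]. For instance
  ∂[5,7,8] = [7,8] − [5,8] + [5,7],
  ∂[0,2,6] = [2,6] − [0,6] + [0,2].
The 30×20 boundary matrix has rank 20 and Smith normal form diag(1,1,1,1,1,1,1,1,1,1,1,1,1,1,1,1,1,1,1,2).

Computing H_k = (kernel of ∂_k) / (image of ∂_{k+1}):

  H_0: rank C_0 − rank ∂_1 = 10 − 9 = 1, and the invariant factors of ∂_1 are all 1, so H_0 = Z.
  H_1: rank ker ∂_1 − rank ∂_2 = (30 − 9) − 20 = 1, and ∂_2 has invariant factor 2 > 1, so H_1 = Z ⊕ Z/2.
  H_2: rank ker ∂_2 − rank ∂_3 = (20 − 20) − 0 = 0, and there is no ∂_3, so H_2 = 0.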